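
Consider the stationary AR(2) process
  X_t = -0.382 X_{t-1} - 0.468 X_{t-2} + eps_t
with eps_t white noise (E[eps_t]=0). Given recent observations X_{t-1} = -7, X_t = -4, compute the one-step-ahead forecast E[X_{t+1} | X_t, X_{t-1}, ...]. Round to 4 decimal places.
E[X_{t+1} \mid \mathcal F_t] = 4.8040

For an AR(p) model X_t = c + sum_i phi_i X_{t-i} + eps_t, the
one-step-ahead conditional mean is
  E[X_{t+1} | X_t, ...] = c + sum_i phi_i X_{t+1-i}.
Substitute known values:
  E[X_{t+1} | ...] = (-0.382) * (-4) + (-0.468) * (-7)
                   = 4.8040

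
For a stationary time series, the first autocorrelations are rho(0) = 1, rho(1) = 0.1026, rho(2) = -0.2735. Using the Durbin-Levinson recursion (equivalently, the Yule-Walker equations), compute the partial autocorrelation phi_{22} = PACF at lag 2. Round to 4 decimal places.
\phi_{22} = -0.2870

The PACF at lag k is phi_{kk}, the last component of the solution
to the Yule-Walker system G_k phi = r_k where
  (G_k)_{ij} = rho(|i - j|), (r_k)_i = rho(i), i,j = 1..k.
Equivalently, Durbin-Levinson gives phi_{kk} iteratively:
  phi_{11} = rho(1)
  phi_{kk} = [rho(k) - sum_{j=1..k-1} phi_{k-1,j} rho(k-j)]
            / [1 - sum_{j=1..k-1} phi_{k-1,j} rho(j)],
  phi_{k,j} = phi_{k-1,j} - phi_{kk} phi_{k-1,k-j},  j = 1..k-1.
Step k = 1:
  phi_11 = rho(1) = 0.1026.
Step k = 2:
  phi_22 = [rho(2) - phi_11 rho(1)] / [1 - phi_11 rho(1)] = [-0.2735 - (0.1026)(0.1026)] / [1 - (0.1026)(0.1026)]
         = -0.28402676 / 0.98947324 = -0.287.
Therefore phi_{22} = -0.2870.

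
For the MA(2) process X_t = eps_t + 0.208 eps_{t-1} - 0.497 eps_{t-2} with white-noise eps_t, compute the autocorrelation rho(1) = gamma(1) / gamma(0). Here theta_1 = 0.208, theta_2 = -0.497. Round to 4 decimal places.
\rho(1) = 0.0811

For an MA(q) process with theta_0 = 1, the autocovariance is
  gamma(k) = sigma^2 * sum_{i=0..q-k} theta_i * theta_{i+k},
and rho(k) = gamma(k) / gamma(0). Sigma^2 cancels.
  numerator   = (1)*(0.208) + (0.208)*(-0.497) = 0.104624.
  denominator = (1)^2 + (0.208)^2 + (-0.497)^2 = 1.290273.
  rho(1) = 0.104624 / 1.290273 = 0.0811.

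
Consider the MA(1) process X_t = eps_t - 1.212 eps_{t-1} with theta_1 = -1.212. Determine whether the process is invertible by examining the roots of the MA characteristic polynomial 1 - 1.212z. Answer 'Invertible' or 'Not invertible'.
\text{Not invertible}

The MA(q) characteristic polynomial is P(z) = 1 - 1.212z.
Invertibility requires all roots to lie outside the unit circle, i.e. |z| > 1 for every root.
This is linear in z: 1 + (-1.212) z = 0  =>  z = -1/(-1.212) = 0.825083,  |z| = 0.825083.
Moduli of all roots: 0.8251.
All moduli strictly greater than 1? No.
Verdict: Not invertible.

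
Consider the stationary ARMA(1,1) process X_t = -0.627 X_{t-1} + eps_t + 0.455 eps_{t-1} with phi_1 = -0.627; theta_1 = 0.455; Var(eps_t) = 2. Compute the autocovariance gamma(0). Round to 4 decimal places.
\gamma(0) = 2.0975

Multiply the model equation by X_{t-k} and take expectations. With theta_0 = psi_0 = 1 and psi_j the MA(infinity) weights, this gives
  gamma(k) - sum_i phi_i gamma(k-i) = c_k,
  c_k = sigma^2 * sum_{j=k..q} theta_j psi_{j-k}   (c_k = 0 for k > q),
using gamma(-m) = gamma(m).
psi-weights needed (psi_j = theta_j + sum_i phi_i psi_{j-i}):
  psi_1 = theta_1 + phi_1 = 0.455 + (-0.627) = -0.172
Right-hand sides:
  c_0 = sigma^2 (1 + theta_1 psi_1) = 2 * (1 + (0.455)(-0.172)) = 2 * 0.92174 = 1.84348
  c_1 = sigma^2 theta_1 = 2 * (0.455) = 0.91
  c_2 = 0
Equations for k = 0 and k = 1 (AR order 1):
  gamma(0) = phi_1 gamma(1) + c_0
  gamma(1) = phi_1 gamma(0) + c_1
Substituting the second into the first: gamma(0) (1 - phi_1^2) = c_0 + phi_1 c_1, so
  gamma(0) = (c_0 + phi_1 c_1) / (1 - phi_1^2) = (1.84348 + (-0.627)(0.91)) / (1 - (-0.627)^2) = 1.27291 / 0.606871 = 2.097497.
Therefore gamma(0) = 2.0975 (to 4 decimal places).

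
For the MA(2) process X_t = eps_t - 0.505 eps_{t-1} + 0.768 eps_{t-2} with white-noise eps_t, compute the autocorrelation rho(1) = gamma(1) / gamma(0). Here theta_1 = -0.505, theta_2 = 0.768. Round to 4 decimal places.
\rho(1) = -0.4840

For an MA(q) process with theta_0 = 1, the autocovariance is
  gamma(k) = sigma^2 * sum_{i=0..q-k} theta_i * theta_{i+k},
and rho(k) = gamma(k) / gamma(0). Sigma^2 cancels.
  numerator   = (1)*(-0.505) + (-0.505)*(0.768) = -0.89284.
  denominator = (1)^2 + (-0.505)^2 + (0.768)^2 = 1.844849.
  rho(1) = -0.89284 / 1.844849 = -0.4840.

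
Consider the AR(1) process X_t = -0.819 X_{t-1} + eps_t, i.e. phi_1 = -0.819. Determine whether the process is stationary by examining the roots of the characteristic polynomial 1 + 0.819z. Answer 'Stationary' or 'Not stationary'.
\text{Stationary}

The AR(p) characteristic polynomial is P(z) = 1 + 0.819z.
Stationarity requires all roots to lie outside the unit circle, i.e. |z| > 1 for every root.
This is linear in z: 1 + (0.819) z = 0  =>  z = -1/(0.819) = -1.221001,  |z| = 1.221001.
Moduli of all roots: 1.2210.
All moduli strictly greater than 1? Yes.
Verdict: Stationary.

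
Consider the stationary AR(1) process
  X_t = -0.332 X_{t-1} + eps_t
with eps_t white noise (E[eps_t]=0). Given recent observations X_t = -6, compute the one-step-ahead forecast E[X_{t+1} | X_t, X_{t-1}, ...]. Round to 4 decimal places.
E[X_{t+1} \mid \mathcal F_t] = 1.9920

For an AR(p) model X_t = c + sum_i phi_i X_{t-i} + eps_t, the
one-step-ahead conditional mean is
  E[X_{t+1} | X_t, ...] = c + sum_i phi_i X_{t+1-i}.
Substitute known values:
  E[X_{t+1} | ...] = (-0.332) * (-6)
                   = 1.9920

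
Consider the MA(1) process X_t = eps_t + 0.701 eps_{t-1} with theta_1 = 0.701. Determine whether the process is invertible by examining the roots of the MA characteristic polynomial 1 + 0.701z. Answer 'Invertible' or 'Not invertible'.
\text{Invertible}

The MA(q) characteristic polynomial is P(z) = 1 + 0.701z.
Invertibility requires all roots to lie outside the unit circle, i.e. |z| > 1 for every root.
This is linear in z: 1 + (0.701) z = 0  =>  z = -1/(0.701) = -1.426534,  |z| = 1.426534.
Moduli of all roots: 1.4265.
All moduli strictly greater than 1? Yes.
Verdict: Invertible.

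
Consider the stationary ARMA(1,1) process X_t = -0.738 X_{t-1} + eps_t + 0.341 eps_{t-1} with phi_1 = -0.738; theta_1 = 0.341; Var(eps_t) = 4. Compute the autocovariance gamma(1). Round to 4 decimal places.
\gamma(1) = -2.6098

Multiply the model equation by X_{t-k} and take expectations. With theta_0 = psi_0 = 1 and psi_j the MA(infinity) weights, this gives
  gamma(k) - sum_i phi_i gamma(k-i) = c_k,
  c_k = sigma^2 * sum_{j=k..q} theta_j psi_{j-k}   (c_k = 0 for k > q),
using gamma(-m) = gamma(m).
psi-weights needed (psi_j = theta_j + sum_i phi_i psi_{j-i}):
  psi_1 = theta_1 + phi_1 = 0.341 + (-0.738) = -0.397
Right-hand sides:
  c_0 = sigma^2 (1 + theta_1 psi_1) = 4 * (1 + (0.341)(-0.397)) = 4 * 0.864623 = 3.458492
  c_1 = sigma^2 theta_1 = 4 * (0.341) = 1.364
  c_2 = 0
Equations for k = 0 and k = 1 (AR order 1):
  gamma(0) = phi_1 gamma(1) + c_0
  gamma(1) = phi_1 gamma(0) + c_1
Substituting the second into the first: gamma(0) (1 - phi_1^2) = c_0 + phi_1 c_1, so
  gamma(0) = (c_0 + phi_1 c_1) / (1 - phi_1^2) = (3.458492 + (-0.738)(1.364)) / (1 - (-0.738)^2) = 2.45186 / 0.455356 = 5.38449.
  gamma(1) = phi_1 gamma(0) + c_1 = (-0.738)(5.38449) + (1.364) = -2.609754.
Therefore gamma(1) = -2.6098 (to 4 decimal places).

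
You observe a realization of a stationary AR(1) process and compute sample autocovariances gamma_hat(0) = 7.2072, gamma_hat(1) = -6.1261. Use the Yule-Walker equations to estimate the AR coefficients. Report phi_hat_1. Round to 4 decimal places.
\hat\phi_{1} = -0.8500

The Yule-Walker equations for an AR(p) process read, in matrix form,
  Gamma_p phi = r_p,   with   (Gamma_p)_{ij} = gamma(|i - j|),
                       (r_p)_i = gamma(i),   i,j = 1..p.
Substitute the sample gammas (Toeplitz matrix and right-hand side of size 1):
  Gamma_p = [[7.2072]]
  r_p     = [-6.1261]
With p = 1 this is the single equation gamma(0) phi_1 = gamma(1):
  phi_hat_1 = gamma(1) / gamma(0) = -6.1261 / 7.2072 = -0.8500.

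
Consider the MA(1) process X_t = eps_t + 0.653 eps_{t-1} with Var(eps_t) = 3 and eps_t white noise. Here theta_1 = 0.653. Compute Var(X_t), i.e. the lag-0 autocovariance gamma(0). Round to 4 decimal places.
\gamma(0) = 4.2792

For an MA(q) process X_t = eps_t + sum_i theta_i eps_{t-i} with
Var(eps_t) = sigma^2, the variance is
  gamma(0) = sigma^2 * (1 + sum_i theta_i^2).
  sum_i theta_i^2 = (0.653)^2 = 0.426409.
  gamma(0) = 3 * (1 + 0.426409) = 3 * 1.426409 = 4.279227, which rounds to 4.2792.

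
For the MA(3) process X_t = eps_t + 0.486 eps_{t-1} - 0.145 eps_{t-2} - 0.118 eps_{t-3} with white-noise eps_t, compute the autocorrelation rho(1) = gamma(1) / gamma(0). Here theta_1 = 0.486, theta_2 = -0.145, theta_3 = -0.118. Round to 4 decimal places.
\rho(1) = 0.3404

For an MA(q) process with theta_0 = 1, the autocovariance is
  gamma(k) = sigma^2 * sum_{i=0..q-k} theta_i * theta_{i+k},
and rho(k) = gamma(k) / gamma(0). Sigma^2 cancels.
  numerator   = (1)*(0.486) + (0.486)*(-0.145) + (-0.145)*(-0.118) = 0.43264.
  denominator = (1)^2 + (0.486)^2 + (-0.145)^2 + (-0.118)^2 = 1.271145.
  rho(1) = 0.43264 / 1.271145 = 0.3404.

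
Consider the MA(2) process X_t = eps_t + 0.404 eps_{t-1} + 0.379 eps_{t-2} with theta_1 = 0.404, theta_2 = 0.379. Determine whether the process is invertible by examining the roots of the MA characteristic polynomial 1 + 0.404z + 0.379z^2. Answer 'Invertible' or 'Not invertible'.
\text{Invertible}

The MA(q) characteristic polynomial is P(z) = 1 + 0.404z + 0.379z^2.
Invertibility requires all roots to lie outside the unit circle, i.e. |z| > 1 for every root.
Set 1 + (0.404) z + (0.379) z^2 = 0, i.e. a z^2 + b z + c = 0 with a = 0.379, b = 0.404, c = 1.
Discriminant D = b^2 - 4ac = (0.404)^2 - 4*(0.379)*1 = 0.163216 - (1.516) = -1.352784.
D < 0, so the roots are the complex-conjugate pair z = (-b +/- i sqrt(-D)) / (2a) = -0.533 +/- 1.5344i.
For a conjugate pair |z|^2 = z * conj(z) = (product of roots) = c/a = 1/(0.379) = 2.638522, so |z| = sqrt(2.638522) = 1.6244 for both roots.
Moduli of all roots: 1.6244, 1.6244.
All moduli strictly greater than 1? Yes.
Verdict: Invertible.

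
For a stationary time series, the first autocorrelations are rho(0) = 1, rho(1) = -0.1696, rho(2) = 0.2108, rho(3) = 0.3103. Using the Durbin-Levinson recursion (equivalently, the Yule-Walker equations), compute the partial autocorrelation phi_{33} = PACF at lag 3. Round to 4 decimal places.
\phi_{33} = 0.3960

The PACF at lag k is phi_{kk}, the last component of the solution
to the Yule-Walker system G_k phi = r_k where
  (G_k)_{ij} = rho(|i - j|), (r_k)_i = rho(i), i,j = 1..k.
Equivalently, Durbin-Levinson gives phi_{kk} iteratively:
  phi_{11} = rho(1)
  phi_{kk} = [rho(k) - sum_{j=1..k-1} phi_{k-1,j} rho(k-j)]
            / [1 - sum_{j=1..k-1} phi_{k-1,j} rho(j)],
  phi_{k,j} = phi_{k-1,j} - phi_{kk} phi_{k-1,k-j},  j = 1..k-1.
Step k = 1:
  phi_11 = rho(1) = -0.1696.
Step k = 2:
  phi_22 = [rho(2) - phi_11 rho(1)] / [1 - phi_11 rho(1)] = [0.2108 - (-0.1696)(-0.1696)] / [1 - (-0.1696)(-0.1696)]
         = 0.18203584 / 0.97123584 = 0.187427.
  Update: phi_21 = phi_11 - phi_22 phi_11 = -0.1696 - (0.187427)(-0.1696) = -0.137812.
Step k = 3:
  phi_33 = [rho(3) - phi_21 rho(2) - phi_22 rho(1)] / [1 - phi_21 rho(1) - phi_22 rho(2)]
    numerator   = 0.3103 - (-0.137812)(0.2108) - (0.187427)(-0.1696) = 0.37113847
    denominator = 1 - (-0.137812)(-0.1696) - (0.187427)(0.2108) = 0.9371174
  phi_33 = 0.37113847 / 0.9371174 = 0.396.
Therefore phi_{33} = 0.3960.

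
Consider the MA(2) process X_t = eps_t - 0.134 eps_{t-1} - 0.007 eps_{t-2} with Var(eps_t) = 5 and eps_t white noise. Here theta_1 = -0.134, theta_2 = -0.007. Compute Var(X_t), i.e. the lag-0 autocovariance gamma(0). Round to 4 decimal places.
\gamma(0) = 5.0900

For an MA(q) process X_t = eps_t + sum_i theta_i eps_{t-i} with
Var(eps_t) = sigma^2, the variance is
  gamma(0) = sigma^2 * (1 + sum_i theta_i^2).
  sum_i theta_i^2 = (-0.134)^2 + (-0.007)^2 = 0.017956 + 0.000049 = 0.018005.
  gamma(0) = 5 * (1 + 0.018005) = 5 * 1.018005 = 5.090025, which rounds to 5.0900.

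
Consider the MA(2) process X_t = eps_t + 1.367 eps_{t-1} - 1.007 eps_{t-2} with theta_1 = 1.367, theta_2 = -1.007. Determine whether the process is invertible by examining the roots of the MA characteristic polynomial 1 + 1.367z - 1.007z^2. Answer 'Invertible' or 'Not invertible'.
\text{Not invertible}

The MA(q) characteristic polynomial is P(z) = 1 + 1.367z - 1.007z^2.
Invertibility requires all roots to lie outside the unit circle, i.e. |z| > 1 for every root.
Set 1 + (1.367) z + (-1.007) z^2 = 0, i.e. a z^2 + b z + c = 0 with a = -1.007, b = 1.367, c = 1.
Discriminant D = b^2 - 4ac = (1.367)^2 - 4*(-1.007)*1 = 1.868689 - (-4.028) = 5.896689.
D >= 0, so the roots are real: z = (-b +/- sqrt(D)) / (2a) = (-1.367 +/- 2.42831) / (-2.014).
  z_1 = (-1.367 + 2.42831) / (-2.014) = -0.527,   |z_1| = 0.527.
  z_2 = (-1.367 - 2.42831) / (-2.014) = 1.8845,   |z_2| = 1.8845.
Moduli of all roots: 0.5270, 1.8845.
All moduli strictly greater than 1? No.
Verdict: Not invertible.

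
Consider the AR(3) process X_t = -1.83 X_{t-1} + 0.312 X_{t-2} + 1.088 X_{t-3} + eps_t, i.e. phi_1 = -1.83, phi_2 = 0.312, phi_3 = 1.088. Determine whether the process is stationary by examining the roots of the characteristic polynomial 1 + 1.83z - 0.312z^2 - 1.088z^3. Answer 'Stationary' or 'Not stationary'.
\text{Not stationary}

The AR(p) characteristic polynomial is P(z) = 1 + 1.83z - 0.312z^2 - 1.088z^3.
Stationarity requires all roots to lie outside the unit circle, i.e. |z| > 1 for every root.
Degree 3: look for a simple real root z0 first, then factor out (1 - z/z0) and solve the remaining quadratic.
Testing z0 = -0.625: P(-0.625) = 1 + (1.83)(-0.625) + (-0.312)(-0.625)^2 + (-1.088)(-0.625)^3
  = 1 + (-1.14375) + (-0.121875) + (0.265625) = 0.  So z_0 = -0.625 is a root, |z_0| = 0.625.
Divide out the factor (1 + 1.6 z) = (1 - z/z0) (since 1/z0 = -1.6):
  P(z) = (1 + 1.6 z)(1 + (0.23) z + (-0.68) z^2)
  [check: z-coef 0.23 - (-1.6) = 1.83; z^2-coef -0.68 - (-1.6)(0.23) = -0.312; z^3-coef -(-1.6)(-0.68) = -1.088.]
Remaining roots from the quadratic factor 1 + (0.23) z + (-0.68) z^2:
  Set 1 + (0.23) z + (-0.68) z^2 = 0, i.e. a z^2 + b z + c = 0 with a = -0.68, b = 0.23, c = 1.
  Discriminant D = b^2 - 4ac = (0.23)^2 - 4*(-0.68)*1 = 0.0529 - (-2.72) = 2.7729.
  D >= 0, so the roots are real: z = (-b +/- sqrt(D)) / (2a) = (-0.23 +/- 1.665203) / (-1.36).
    z_1 = (-0.23 + 1.665203) / (-1.36) = -1.0553,   |z_1| = 1.0553.
    z_2 = (-0.23 - 1.665203) / (-1.36) = 1.3935,   |z_2| = 1.3935.
Moduli of all roots: 0.6250, 1.0553, 1.3935.
All moduli strictly greater than 1? No.
Verdict: Not stationary.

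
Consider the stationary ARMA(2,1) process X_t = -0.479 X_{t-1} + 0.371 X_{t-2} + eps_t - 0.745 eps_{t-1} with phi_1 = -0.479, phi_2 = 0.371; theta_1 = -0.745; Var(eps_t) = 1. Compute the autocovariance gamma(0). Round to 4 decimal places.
\gamma(0) = 7.4248

Multiply the model equation by X_{t-k} and take expectations. With theta_0 = psi_0 = 1 and psi_j the MA(infinity) weights, this gives
  gamma(k) - sum_i phi_i gamma(k-i) = c_k,
  c_k = sigma^2 * sum_{j=k..q} theta_j psi_{j-k}   (c_k = 0 for k > q),
using gamma(-m) = gamma(m).
psi-weights needed (psi_j = theta_j + sum_i phi_i psi_{j-i}):
  psi_1 = theta_1 + phi_1 = -0.745 + (-0.479) = -1.224
Right-hand sides:
  c_0 = sigma^2 (1 + theta_1 psi_1) = 1 * (1 + (-0.745)(-1.224)) = 1 * 1.91188 = 1.91188
  c_1 = sigma^2 theta_1 = 1 * (-0.745) = -0.745
  c_2 = 0
Equations for k = 0, 1, 2 (AR order 2, c_2 = 0):
  (E0) gamma(0) = phi_1 gamma(1) + phi_2 gamma(2) + c_0
  (E1) gamma(1) = phi_1 gamma(0) + phi_2 gamma(1) + c_1
  (E2) gamma(2) = phi_1 gamma(1) + phi_2 gamma(0)
From (E1): gamma(1) = A gamma(0) + B with
  A = phi_1 / (1 - phi_2) = -0.479 / 0.629 = -0.761526,   B = c_1 / (1 - phi_2) = -0.745 / 0.629 = -1.18442.
Insert (E2) into (E0): gamma(0) (1 - phi_2^2) = phi_1 (1 + phi_2) gamma(1) + c_0.
  phi_1 (1 + phi_2) = (-0.479)(1.371) = -0.656709,   1 - phi_2^2 = 0.862359.
Replace gamma(1) by A gamma(0) + B and collect gamma(0):
  gamma(0) [0.862359 - (-0.656709)(-0.761526)] = (-0.656709)(-1.18442) + 1.91188
  gamma(0) * 0.362258 = 2.689699
  gamma(0) = 2.689699 / 0.362258 = 7.424819.
Therefore gamma(0) = 7.4248 (to 4 decimal places).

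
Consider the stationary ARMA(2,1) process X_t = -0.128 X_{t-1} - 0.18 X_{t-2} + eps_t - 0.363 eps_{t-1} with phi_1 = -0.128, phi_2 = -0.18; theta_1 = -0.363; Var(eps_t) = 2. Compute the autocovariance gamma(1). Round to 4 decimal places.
\gamma(1) = -0.8899

Multiply the model equation by X_{t-k} and take expectations. With theta_0 = psi_0 = 1 and psi_j the MA(infinity) weights, this gives
  gamma(k) - sum_i phi_i gamma(k-i) = c_k,
  c_k = sigma^2 * sum_{j=k..q} theta_j psi_{j-k}   (c_k = 0 for k > q),
using gamma(-m) = gamma(m).
psi-weights needed (psi_j = theta_j + sum_i phi_i psi_{j-i}):
  psi_1 = theta_1 + phi_1 = -0.363 + (-0.128) = -0.491
Right-hand sides:
  c_0 = sigma^2 (1 + theta_1 psi_1) = 2 * (1 + (-0.363)(-0.491)) = 2 * 1.178233 = 2.356466
  c_1 = sigma^2 theta_1 = 2 * (-0.363) = -0.726
  c_2 = 0
Equations for k = 0, 1, 2 (AR order 2, c_2 = 0):
  (E0) gamma(0) = phi_1 gamma(1) + phi_2 gamma(2) + c_0
  (E1) gamma(1) = phi_1 gamma(0) + phi_2 gamma(1) + c_1
  (E2) gamma(2) = phi_1 gamma(1) + phi_2 gamma(0)
From (E1): gamma(1) = A gamma(0) + B with
  A = phi_1 / (1 - phi_2) = -0.128 / 1.18 = -0.108475,   B = c_1 / (1 - phi_2) = -0.726 / 1.18 = -0.615254.
Insert (E2) into (E0): gamma(0) (1 - phi_2^2) = phi_1 (1 + phi_2) gamma(1) + c_0.
  phi_1 (1 + phi_2) = (-0.128)(0.82) = -0.10496,   1 - phi_2^2 = 0.9676.
Replace gamma(1) by A gamma(0) + B and collect gamma(0):
  gamma(0) [0.9676 - (-0.10496)(-0.108475)] = (-0.10496)(-0.615254) + 2.356466
  gamma(0) * 0.956215 = 2.421043
  gamma(0) = 2.421043 / 0.956215 = 2.531904.
  gamma(1) = A gamma(0) + B = (-0.108475)(2.531904) + (-0.615254) = -0.889901.
Therefore gamma(1) = -0.8899 (to 4 decimal places).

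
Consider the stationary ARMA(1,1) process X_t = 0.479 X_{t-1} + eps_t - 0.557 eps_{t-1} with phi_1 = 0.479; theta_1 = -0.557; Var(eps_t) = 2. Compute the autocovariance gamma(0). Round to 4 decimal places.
\gamma(0) = 2.0158

Multiply the model equation by X_{t-k} and take expectations. With theta_0 = psi_0 = 1 and psi_j the MA(infinity) weights, this gives
  gamma(k) - sum_i phi_i gamma(k-i) = c_k,
  c_k = sigma^2 * sum_{j=k..q} theta_j psi_{j-k}   (c_k = 0 for k > q),
using gamma(-m) = gamma(m).
psi-weights needed (psi_j = theta_j + sum_i phi_i psi_{j-i}):
  psi_1 = theta_1 + phi_1 = -0.557 + (0.479) = -0.078
Right-hand sides:
  c_0 = sigma^2 (1 + theta_1 psi_1) = 2 * (1 + (-0.557)(-0.078)) = 2 * 1.043446 = 2.086892
  c_1 = sigma^2 theta_1 = 2 * (-0.557) = -1.114
  c_2 = 0
Equations for k = 0 and k = 1 (AR order 1):
  gamma(0) = phi_1 gamma(1) + c_0
  gamma(1) = phi_1 gamma(0) + c_1
Substituting the second into the first: gamma(0) (1 - phi_1^2) = c_0 + phi_1 c_1, so
  gamma(0) = (c_0 + phi_1 c_1) / (1 - phi_1^2) = (2.086892 + (0.479)(-1.114)) / (1 - (0.479)^2) = 1.553286 / 0.770559 = 2.015791.
Therefore gamma(0) = 2.0158 (to 4 decimal places).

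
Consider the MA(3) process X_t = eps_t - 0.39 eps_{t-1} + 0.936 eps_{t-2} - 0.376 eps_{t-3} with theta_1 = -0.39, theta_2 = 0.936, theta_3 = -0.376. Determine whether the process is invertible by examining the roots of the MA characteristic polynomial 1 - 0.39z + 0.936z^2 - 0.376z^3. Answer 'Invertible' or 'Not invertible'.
\text{Invertible}

The MA(q) characteristic polynomial is P(z) = 1 - 0.39z + 0.936z^2 - 0.376z^3.
Invertibility requires all roots to lie outside the unit circle, i.e. |z| > 1 for every root.
Degree 3: look for a simple real root z0 first, then factor out (1 - z/z0) and solve the remaining quadratic.
Testing z0 = 2.5: P(2.5) = 1 + (-0.39)(2.5) + (0.936)(2.5)^2 + (-0.376)(2.5)^3
  = 1 + (-0.975) + (5.85) + (-5.875) = 0.  So z_0 = 2.5 is a root, |z_0| = 2.5.
Divide out the factor (1 - 0.4 z) = (1 - z/z0) (since 1/z0 = 0.4):
  P(z) = (1 - 0.4 z)(1 + (0.01) z + (0.94) z^2)
  [check: z-coef 0.01 - (0.4) = -0.39; z^2-coef 0.94 - (0.4)(0.01) = 0.936; z^3-coef -(0.4)(0.94) = -0.376.]
Remaining roots from the quadratic factor 1 + (0.01) z + (0.94) z^2:
  Set 1 + (0.01) z + (0.94) z^2 = 0, i.e. a z^2 + b z + c = 0 with a = 0.94, b = 0.01, c = 1.
  Discriminant D = b^2 - 4ac = (0.01)^2 - 4*(0.94)*1 = 0.0001 - (3.76) = -3.7599.
  D < 0, so the roots are the complex-conjugate pair z = (-b +/- i sqrt(-D)) / (2a) = -0.0053 +/- 1.0314i.
  For a conjugate pair |z|^2 = z * conj(z) = (product of roots) = c/a = 1/(0.94) = 1.06383, so |z| = sqrt(1.06383) = 1.0314 for both roots.
Moduli of all roots: 2.5000, 1.0314, 1.0314.
All moduli strictly greater than 1? Yes.
Verdict: Invertible.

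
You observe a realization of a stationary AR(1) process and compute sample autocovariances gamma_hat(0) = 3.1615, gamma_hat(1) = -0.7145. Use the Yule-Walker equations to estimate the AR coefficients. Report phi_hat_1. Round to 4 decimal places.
\hat\phi_{1} = -0.2260

The Yule-Walker equations for an AR(p) process read, in matrix form,
  Gamma_p phi = r_p,   with   (Gamma_p)_{ij} = gamma(|i - j|),
                       (r_p)_i = gamma(i),   i,j = 1..p.
Substitute the sample gammas (Toeplitz matrix and right-hand side of size 1):
  Gamma_p = [[3.1615]]
  r_p     = [-0.7145]
With p = 1 this is the single equation gamma(0) phi_1 = gamma(1):
  phi_hat_1 = gamma(1) / gamma(0) = -0.7145 / 3.1615 = -0.2260.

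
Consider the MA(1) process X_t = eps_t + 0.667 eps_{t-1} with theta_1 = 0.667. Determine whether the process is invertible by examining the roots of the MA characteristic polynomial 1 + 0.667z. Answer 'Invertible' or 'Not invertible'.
\text{Invertible}

The MA(q) characteristic polynomial is P(z) = 1 + 0.667z.
Invertibility requires all roots to lie outside the unit circle, i.e. |z| > 1 for every root.
This is linear in z: 1 + (0.667) z = 0  =>  z = -1/(0.667) = -1.49925,  |z| = 1.49925.
Moduli of all roots: 1.4993.
All moduli strictly greater than 1? Yes.
Verdict: Invertible.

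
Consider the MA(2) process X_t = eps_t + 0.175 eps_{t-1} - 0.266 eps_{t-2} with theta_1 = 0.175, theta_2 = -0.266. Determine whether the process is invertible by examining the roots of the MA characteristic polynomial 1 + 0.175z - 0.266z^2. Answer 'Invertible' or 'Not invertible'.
\text{Invertible}

The MA(q) characteristic polynomial is P(z) = 1 + 0.175z - 0.266z^2.
Invertibility requires all roots to lie outside the unit circle, i.e. |z| > 1 for every root.
Set 1 + (0.175) z + (-0.266) z^2 = 0, i.e. a z^2 + b z + c = 0 with a = -0.266, b = 0.175, c = 1.
Discriminant D = b^2 - 4ac = (0.175)^2 - 4*(-0.266)*1 = 0.030625 - (-1.064) = 1.094625.
D >= 0, so the roots are real: z = (-b +/- sqrt(D)) / (2a) = (-0.175 +/- 1.046243) / (-0.532).
  z_1 = (-0.175 + 1.046243) / (-0.532) = -1.6377,   |z_1| = 1.6377.
  z_2 = (-0.175 - 1.046243) / (-0.532) = 2.2956,   |z_2| = 2.2956.
Moduli of all roots: 1.6377, 2.2956.
All moduli strictly greater than 1? Yes.
Verdict: Invertible.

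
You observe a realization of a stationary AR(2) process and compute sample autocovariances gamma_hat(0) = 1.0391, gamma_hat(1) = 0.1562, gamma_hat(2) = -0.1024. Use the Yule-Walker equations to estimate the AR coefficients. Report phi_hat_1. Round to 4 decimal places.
\hat\phi_{1} = 0.1690

The Yule-Walker equations for an AR(p) process read, in matrix form,
  Gamma_p phi = r_p,   with   (Gamma_p)_{ij} = gamma(|i - j|),
                       (r_p)_i = gamma(i),   i,j = 1..p.
Substitute the sample gammas (Toeplitz matrix and right-hand side of size 2):
  Gamma_p = [[1.0391, 0.1562], [0.1562, 1.0391]]
  r_p     = [0.1562, -0.1024]
Written out:
  1.0391 phi_1 + 0.1562 phi_2 = 0.1562
  0.1562 phi_1 + 1.0391 phi_2 = -0.1024
Solve by Cramer's rule:
  det = gamma(0)^2 - gamma(1)^2 = (1.0391)^2 - (0.1562)^2 = 1.07972881 - 0.02439844 = 1.05533037
  phi_hat_1 = [gamma(1) gamma(0) - gamma(1) gamma(2)] / det = [(0.1562)(1.0391) - (0.1562)(-0.1024)] / 1.05533037 = 0.1783023 / 1.05533037 = 0.169
  phi_hat_2 = [gamma(0) gamma(2) - gamma(1)^2] / det = [(1.0391)(-0.1024) - (0.1562)^2] / 1.05533037 = -0.13080228 / 1.05533037 = -0.1239
So phi_hat = [0.1690, -0.1239].
Therefore phi_hat_1 = 0.1690.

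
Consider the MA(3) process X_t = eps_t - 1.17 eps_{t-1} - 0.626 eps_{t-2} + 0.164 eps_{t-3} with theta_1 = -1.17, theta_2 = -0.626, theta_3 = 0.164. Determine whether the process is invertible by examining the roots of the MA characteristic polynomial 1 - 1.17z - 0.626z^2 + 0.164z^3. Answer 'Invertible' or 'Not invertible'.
\text{Not invertible}

The MA(q) characteristic polynomial is P(z) = 1 - 1.17z - 0.626z^2 + 0.164z^3.
Invertibility requires all roots to lie outside the unit circle, i.e. |z| > 1 for every root.
Degree 3: look for a simple real root z0 first, then factor out (1 - z/z0) and solve the remaining quadratic.
Testing z0 = 5: P(5) = 1 + (-1.17)(5) + (-0.626)(5)^2 + (0.164)(5)^3
  = 1 + (-5.85) + (-15.65) + (20.5) = 0.  So z_0 = 5 is a root, |z_0| = 5.
Divide out the factor (1 - 0.2 z) = (1 - z/z0) (since 1/z0 = 0.2):
  P(z) = (1 - 0.2 z)(1 + (-0.97) z + (-0.82) z^2)
  [check: z-coef -0.97 - (0.2) = -1.17; z^2-coef -0.82 - (0.2)(-0.97) = -0.626; z^3-coef -(0.2)(-0.82) = 0.164.]
Remaining roots from the quadratic factor 1 + (-0.97) z + (-0.82) z^2:
  Set 1 + (-0.97) z + (-0.82) z^2 = 0, i.e. a z^2 + b z + c = 0 with a = -0.82, b = -0.97, c = 1.
  Discriminant D = b^2 - 4ac = (-0.97)^2 - 4*(-0.82)*1 = 0.9409 - (-3.28) = 4.2209.
  D >= 0, so the roots are real: z = (-b +/- sqrt(D)) / (2a) = (0.97 +/- 2.054483) / (-1.64).
    z_1 = (0.97 + 2.054483) / (-1.64) = -1.8442,   |z_1| = 1.8442.
    z_2 = (0.97 - 2.054483) / (-1.64) = 0.6613,   |z_2| = 0.6613.
Moduli of all roots: 5.0000, 1.8442, 0.6613.
All moduli strictly greater than 1? No.
Verdict: Not invertible.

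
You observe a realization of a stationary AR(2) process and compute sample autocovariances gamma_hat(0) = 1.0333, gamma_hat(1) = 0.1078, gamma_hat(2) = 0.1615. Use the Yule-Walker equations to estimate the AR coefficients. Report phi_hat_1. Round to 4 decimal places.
\hat\phi_{1} = 0.0890

The Yule-Walker equations for an AR(p) process read, in matrix form,
  Gamma_p phi = r_p,   with   (Gamma_p)_{ij} = gamma(|i - j|),
                       (r_p)_i = gamma(i),   i,j = 1..p.
Substitute the sample gammas (Toeplitz matrix and right-hand side of size 2):
  Gamma_p = [[1.0333, 0.1078], [0.1078, 1.0333]]
  r_p     = [0.1078, 0.1615]
Written out:
  1.0333 phi_1 + 0.1078 phi_2 = 0.1078
  0.1078 phi_1 + 1.0333 phi_2 = 0.1615
Solve by Cramer's rule:
  det = gamma(0)^2 - gamma(1)^2 = (1.0333)^2 - (0.1078)^2 = 1.06770889 - 0.01162084 = 1.05608805
  phi_hat_1 = [gamma(1) gamma(0) - gamma(1) gamma(2)] / det = [(0.1078)(1.0333) - (0.1078)(0.1615)] / 1.05608805 = 0.09398004 / 1.05608805 = 0.089
  phi_hat_2 = [gamma(0) gamma(2) - gamma(1)^2] / det = [(1.0333)(0.1615) - (0.1078)^2] / 1.05608805 = 0.15525711 / 1.05608805 = 0.147
So phi_hat = [0.0890, 0.1470].
Therefore phi_hat_1 = 0.0890.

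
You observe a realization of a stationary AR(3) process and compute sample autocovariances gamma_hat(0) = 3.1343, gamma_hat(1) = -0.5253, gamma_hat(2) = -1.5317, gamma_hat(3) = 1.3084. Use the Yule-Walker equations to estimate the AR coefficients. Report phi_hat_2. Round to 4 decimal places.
\hat\phi_{2} = -0.4570

The Yule-Walker equations for an AR(p) process read, in matrix form,
  Gamma_p phi = r_p,   with   (Gamma_p)_{ij} = gamma(|i - j|),
                       (r_p)_i = gamma(i),   i,j = 1..p.
Substitute the sample gammas (Toeplitz matrix and right-hand side of size 3):
  Gamma_p = [[3.1343, -0.5253, -1.5317], [-0.5253, 3.1343, -0.5253], [-1.5317, -0.5253, 3.1343]]
  r_p     = [-0.5253, -1.5317, 1.3084]
Written out (R1..R3):
  (R1) 3.1343 phi_1 - 0.5253 phi_2 - 1.5317 phi_3 = -0.5253
  (R2) -0.5253 phi_1 + 3.1343 phi_2 - 0.5253 phi_3 = -1.5317
  (R3) -1.5317 phi_1 - 0.5253 phi_2 + 3.1343 phi_3 = 1.3084
Gaussian elimination:
  R2 <- R2 - (-0.5253/3.1343) R1 = R2 - (-0.167597) R1:  3.046261 phi_2 - 0.782009 phi_3 = -1.619739
  R3 <- R3 - (-1.5317/3.1343) R1 = R3 - (-0.48869) R1:  -0.782009 phi_2 + 2.385774 phi_3 = 1.051691
  R3 <- R3 - (-0.782009/3.046261) R2 = R3 - (-0.256711) R2:  2.185024 phi_3 = 0.635887
Back-substitution:
  phi_hat_3 = 0.635887 / 2.185024 = 0.29102
  phi_hat_2 = (-1.619739 - (-0.782009)(0.29102)) / 3.046261 = -0.457006
  phi_hat_1 = (-0.5253 - (-0.5253)(-0.457006) - (-1.5317)(0.29102)) / 3.1343 = -0.101971
So phi_hat = [-0.1020, -0.4570, 0.2910].
Therefore phi_hat_2 = -0.4570.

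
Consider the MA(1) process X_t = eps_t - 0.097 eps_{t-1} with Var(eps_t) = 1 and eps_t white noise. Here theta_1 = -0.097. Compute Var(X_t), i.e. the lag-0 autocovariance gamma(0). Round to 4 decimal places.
\gamma(0) = 1.0094

For an MA(q) process X_t = eps_t + sum_i theta_i eps_{t-i} with
Var(eps_t) = sigma^2, the variance is
  gamma(0) = sigma^2 * (1 + sum_i theta_i^2).
  sum_i theta_i^2 = (-0.097)^2 = 0.009409.
  gamma(0) = 1 * (1 + 0.009409) = 1 * 1.009409 = 1.009409, which rounds to 1.0094.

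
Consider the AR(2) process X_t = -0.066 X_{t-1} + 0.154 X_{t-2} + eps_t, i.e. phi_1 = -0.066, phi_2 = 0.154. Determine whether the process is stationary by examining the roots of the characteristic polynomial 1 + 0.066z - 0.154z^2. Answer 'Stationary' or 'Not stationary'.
\text{Stationary}

The AR(p) characteristic polynomial is P(z) = 1 + 0.066z - 0.154z^2.
Stationarity requires all roots to lie outside the unit circle, i.e. |z| > 1 for every root.
Set 1 + (0.066) z + (-0.154) z^2 = 0, i.e. a z^2 + b z + c = 0 with a = -0.154, b = 0.066, c = 1.
Discriminant D = b^2 - 4ac = (0.066)^2 - 4*(-0.154)*1 = 0.004356 - (-0.616) = 0.620356.
D >= 0, so the roots are real: z = (-b +/- sqrt(D)) / (2a) = (-0.066 +/- 0.787627) / (-0.308).
  z_1 = (-0.066 + 0.787627) / (-0.308) = -2.3429,   |z_1| = 2.3429.
  z_2 = (-0.066 - 0.787627) / (-0.308) = 2.7715,   |z_2| = 2.7715.
Moduli of all roots: 2.3429, 2.7715.
All moduli strictly greater than 1? Yes.
Verdict: Stationary.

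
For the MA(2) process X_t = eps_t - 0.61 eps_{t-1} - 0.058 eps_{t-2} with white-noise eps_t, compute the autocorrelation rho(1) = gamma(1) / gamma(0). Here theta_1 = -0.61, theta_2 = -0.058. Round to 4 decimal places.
\rho(1) = -0.4178

For an MA(q) process with theta_0 = 1, the autocovariance is
  gamma(k) = sigma^2 * sum_{i=0..q-k} theta_i * theta_{i+k},
and rho(k) = gamma(k) / gamma(0). Sigma^2 cancels.
  numerator   = (1)*(-0.61) + (-0.61)*(-0.058) = -0.57462.
  denominator = (1)^2 + (-0.61)^2 + (-0.058)^2 = 1.375464.
  rho(1) = -0.57462 / 1.375464 = -0.4178.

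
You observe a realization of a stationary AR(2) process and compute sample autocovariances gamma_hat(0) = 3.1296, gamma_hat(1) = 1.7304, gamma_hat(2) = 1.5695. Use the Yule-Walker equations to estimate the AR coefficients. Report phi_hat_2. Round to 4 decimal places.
\hat\phi_{2} = 0.2820

The Yule-Walker equations for an AR(p) process read, in matrix form,
  Gamma_p phi = r_p,   with   (Gamma_p)_{ij} = gamma(|i - j|),
                       (r_p)_i = gamma(i),   i,j = 1..p.
Substitute the sample gammas (Toeplitz matrix and right-hand side of size 2):
  Gamma_p = [[3.1296, 1.7304], [1.7304, 3.1296]]
  r_p     = [1.7304, 1.5695]
Written out:
  3.1296 phi_1 + 1.7304 phi_2 = 1.7304
  1.7304 phi_1 + 3.1296 phi_2 = 1.5695
Solve by Cramer's rule:
  det = gamma(0)^2 - gamma(1)^2 = (3.1296)^2 - (1.7304)^2 = 9.79439616 - 2.99428416 = 6.800112
  phi_hat_1 = [gamma(1) gamma(0) - gamma(1) gamma(2)] / det = [(1.7304)(3.1296) - (1.7304)(1.5695)] / 6.800112 = 2.69959704 / 6.800112 = 0.397
  phi_hat_2 = [gamma(0) gamma(2) - gamma(1)^2] / det = [(3.1296)(1.5695) - (1.7304)^2] / 6.800112 = 1.91762304 / 6.800112 = 0.282
So phi_hat = [0.3970, 0.2820].
Therefore phi_hat_2 = 0.2820.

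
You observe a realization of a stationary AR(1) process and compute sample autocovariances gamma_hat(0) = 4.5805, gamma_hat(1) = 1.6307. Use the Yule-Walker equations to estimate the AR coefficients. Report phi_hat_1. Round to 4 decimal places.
\hat\phi_{1} = 0.3560

The Yule-Walker equations for an AR(p) process read, in matrix form,
  Gamma_p phi = r_p,   with   (Gamma_p)_{ij} = gamma(|i - j|),
                       (r_p)_i = gamma(i),   i,j = 1..p.
Substitute the sample gammas (Toeplitz matrix and right-hand side of size 1):
  Gamma_p = [[4.5805]]
  r_p     = [1.6307]
With p = 1 this is the single equation gamma(0) phi_1 = gamma(1):
  phi_hat_1 = gamma(1) / gamma(0) = 1.6307 / 4.5805 = 0.3560.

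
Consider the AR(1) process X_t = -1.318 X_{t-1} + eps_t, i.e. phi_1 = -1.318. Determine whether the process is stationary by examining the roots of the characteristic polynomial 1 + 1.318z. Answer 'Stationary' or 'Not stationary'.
\text{Not stationary}

The AR(p) characteristic polynomial is P(z) = 1 + 1.318z.
Stationarity requires all roots to lie outside the unit circle, i.e. |z| > 1 for every root.
This is linear in z: 1 + (1.318) z = 0  =>  z = -1/(1.318) = -0.758725,  |z| = 0.758725.
Moduli of all roots: 0.7587.
All moduli strictly greater than 1? No.
Verdict: Not stationary.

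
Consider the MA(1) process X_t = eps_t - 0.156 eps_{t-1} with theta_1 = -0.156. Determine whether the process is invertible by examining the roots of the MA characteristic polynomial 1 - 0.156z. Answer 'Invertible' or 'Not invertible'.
\text{Invertible}

The MA(q) characteristic polynomial is P(z) = 1 - 0.156z.
Invertibility requires all roots to lie outside the unit circle, i.e. |z| > 1 for every root.
This is linear in z: 1 + (-0.156) z = 0  =>  z = -1/(-0.156) = 6.410256,  |z| = 6.410256.
Moduli of all roots: 6.4103.
All moduli strictly greater than 1? Yes.
Verdict: Invertible.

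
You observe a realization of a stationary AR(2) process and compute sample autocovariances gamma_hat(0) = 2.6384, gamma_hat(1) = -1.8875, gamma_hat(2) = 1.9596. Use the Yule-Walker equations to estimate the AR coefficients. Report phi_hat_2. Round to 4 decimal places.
\hat\phi_{2} = 0.4730

The Yule-Walker equations for an AR(p) process read, in matrix form,
  Gamma_p phi = r_p,   with   (Gamma_p)_{ij} = gamma(|i - j|),
                       (r_p)_i = gamma(i),   i,j = 1..p.
Substitute the sample gammas (Toeplitz matrix and right-hand side of size 2):
  Gamma_p = [[2.6384, -1.8875], [-1.8875, 2.6384]]
  r_p     = [-1.8875, 1.9596]
Written out:
  2.6384 phi_1 - 1.8875 phi_2 = -1.8875
  -1.8875 phi_1 + 2.6384 phi_2 = 1.9596
Solve by Cramer's rule:
  det = gamma(0)^2 - gamma(1)^2 = (2.6384)^2 - (-1.8875)^2 = 6.96115456 - 3.56265625 = 3.39849831
  phi_hat_1 = [gamma(1) gamma(0) - gamma(1) gamma(2)] / det = [(-1.8875)(2.6384) - (-1.8875)(1.9596)] / 3.39849831 = -1.281235 / 3.39849831 = -0.377
  phi_hat_2 = [gamma(0) gamma(2) - gamma(1)^2] / det = [(2.6384)(1.9596) - (-1.8875)^2] / 3.39849831 = 1.60755239 / 3.39849831 = 0.473
So phi_hat = [-0.3770, 0.4730].
Therefore phi_hat_2 = 0.4730.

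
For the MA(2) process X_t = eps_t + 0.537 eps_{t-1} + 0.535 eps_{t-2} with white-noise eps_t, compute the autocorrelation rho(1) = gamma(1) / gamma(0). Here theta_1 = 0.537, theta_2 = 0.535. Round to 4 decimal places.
\rho(1) = 0.5235

For an MA(q) process with theta_0 = 1, the autocovariance is
  gamma(k) = sigma^2 * sum_{i=0..q-k} theta_i * theta_{i+k},
and rho(k) = gamma(k) / gamma(0). Sigma^2 cancels.
  numerator   = (1)*(0.537) + (0.537)*(0.535) = 0.824295.
  denominator = (1)^2 + (0.537)^2 + (0.535)^2 = 1.574594.
  rho(1) = 0.824295 / 1.574594 = 0.5235.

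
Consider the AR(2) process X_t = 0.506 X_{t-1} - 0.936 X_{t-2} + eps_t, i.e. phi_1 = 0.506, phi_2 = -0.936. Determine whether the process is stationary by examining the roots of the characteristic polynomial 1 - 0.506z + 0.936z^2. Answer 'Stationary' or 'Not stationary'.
\text{Stationary}

The AR(p) characteristic polynomial is P(z) = 1 - 0.506z + 0.936z^2.
Stationarity requires all roots to lie outside the unit circle, i.e. |z| > 1 for every root.
Set 1 + (-0.506) z + (0.936) z^2 = 0, i.e. a z^2 + b z + c = 0 with a = 0.936, b = -0.506, c = 1.
Discriminant D = b^2 - 4ac = (-0.506)^2 - 4*(0.936)*1 = 0.256036 - (3.744) = -3.487964.
D < 0, so the roots are the complex-conjugate pair z = (-b +/- i sqrt(-D)) / (2a) = 0.2703 +/- 0.9977i.
For a conjugate pair |z|^2 = z * conj(z) = (product of roots) = c/a = 1/(0.936) = 1.068376, so |z| = sqrt(1.068376) = 1.0336 for both roots.
Moduli of all roots: 1.0336, 1.0336.
All moduli strictly greater than 1? Yes.
Verdict: Stationary.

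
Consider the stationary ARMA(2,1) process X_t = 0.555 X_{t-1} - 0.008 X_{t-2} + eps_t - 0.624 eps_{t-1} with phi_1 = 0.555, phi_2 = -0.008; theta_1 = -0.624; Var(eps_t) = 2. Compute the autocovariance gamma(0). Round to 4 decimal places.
\gamma(0) = 2.0156

Multiply the model equation by X_{t-k} and take expectations. With theta_0 = psi_0 = 1 and psi_j the MA(infinity) weights, this gives
  gamma(k) - sum_i phi_i gamma(k-i) = c_k,
  c_k = sigma^2 * sum_{j=k..q} theta_j psi_{j-k}   (c_k = 0 for k > q),
using gamma(-m) = gamma(m).
psi-weights needed (psi_j = theta_j + sum_i phi_i psi_{j-i}):
  psi_1 = theta_1 + phi_1 = -0.624 + (0.555) = -0.069
Right-hand sides:
  c_0 = sigma^2 (1 + theta_1 psi_1) = 2 * (1 + (-0.624)(-0.069)) = 2 * 1.043056 = 2.086112
  c_1 = sigma^2 theta_1 = 2 * (-0.624) = -1.248
  c_2 = 0
Equations for k = 0, 1, 2 (AR order 2, c_2 = 0):
  (E0) gamma(0) = phi_1 gamma(1) + phi_2 gamma(2) + c_0
  (E1) gamma(1) = phi_1 gamma(0) + phi_2 gamma(1) + c_1
  (E2) gamma(2) = phi_1 gamma(1) + phi_2 gamma(0)
From (E1): gamma(1) = A gamma(0) + B with
  A = phi_1 / (1 - phi_2) = 0.555 / 1.008 = 0.550595,   B = c_1 / (1 - phi_2) = -1.248 / 1.008 = -1.238095.
Insert (E2) into (E0): gamma(0) (1 - phi_2^2) = phi_1 (1 + phi_2) gamma(1) + c_0.
  phi_1 (1 + phi_2) = (0.555)(0.992) = 0.55056,   1 - phi_2^2 = 0.999936.
Replace gamma(1) by A gamma(0) + B and collect gamma(0):
  gamma(0) [0.999936 - (0.55056)(0.550595)] = (0.55056)(-1.238095) + 2.086112
  gamma(0) * 0.6968 = 1.404466
  gamma(0) = 1.404466 / 0.6968 = 2.015594.
Therefore gamma(0) = 2.0156 (to 4 decimal places).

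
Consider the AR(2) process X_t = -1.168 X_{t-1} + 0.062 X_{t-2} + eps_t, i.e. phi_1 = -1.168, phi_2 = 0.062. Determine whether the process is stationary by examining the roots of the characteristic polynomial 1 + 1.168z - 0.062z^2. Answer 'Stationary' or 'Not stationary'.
\text{Not stationary}

The AR(p) characteristic polynomial is P(z) = 1 + 1.168z - 0.062z^2.
Stationarity requires all roots to lie outside the unit circle, i.e. |z| > 1 for every root.
Set 1 + (1.168) z + (-0.062) z^2 = 0, i.e. a z^2 + b z + c = 0 with a = -0.062, b = 1.168, c = 1.
Discriminant D = b^2 - 4ac = (1.168)^2 - 4*(-0.062)*1 = 1.364224 - (-0.248) = 1.612224.
D >= 0, so the roots are real: z = (-b +/- sqrt(D)) / (2a) = (-1.168 +/- 1.269734) / (-0.124).
  z_1 = (-1.168 + 1.269734) / (-0.124) = -0.8204,   |z_1| = 0.8204.
  z_2 = (-1.168 - 1.269734) / (-0.124) = 19.6591,   |z_2| = 19.6591.
Moduli of all roots: 0.8204, 19.6591.
All moduli strictly greater than 1? No.
Verdict: Not stationary.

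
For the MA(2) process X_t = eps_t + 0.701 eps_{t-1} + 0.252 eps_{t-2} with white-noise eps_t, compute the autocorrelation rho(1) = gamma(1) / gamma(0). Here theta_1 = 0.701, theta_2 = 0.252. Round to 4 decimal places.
\rho(1) = 0.5644

For an MA(q) process with theta_0 = 1, the autocovariance is
  gamma(k) = sigma^2 * sum_{i=0..q-k} theta_i * theta_{i+k},
and rho(k) = gamma(k) / gamma(0). Sigma^2 cancels.
  numerator   = (1)*(0.701) + (0.701)*(0.252) = 0.877652.
  denominator = (1)^2 + (0.701)^2 + (0.252)^2 = 1.554905.
  rho(1) = 0.877652 / 1.554905 = 0.5644.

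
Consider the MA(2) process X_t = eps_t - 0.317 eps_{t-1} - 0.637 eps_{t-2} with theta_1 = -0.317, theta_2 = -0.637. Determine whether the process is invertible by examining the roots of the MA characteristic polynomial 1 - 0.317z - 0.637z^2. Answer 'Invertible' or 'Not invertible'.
\text{Invertible}

The MA(q) characteristic polynomial is P(z) = 1 - 0.317z - 0.637z^2.
Invertibility requires all roots to lie outside the unit circle, i.e. |z| > 1 for every root.
Set 1 + (-0.317) z + (-0.637) z^2 = 0, i.e. a z^2 + b z + c = 0 with a = -0.637, b = -0.317, c = 1.
Discriminant D = b^2 - 4ac = (-0.317)^2 - 4*(-0.637)*1 = 0.100489 - (-2.548) = 2.648489.
D >= 0, so the roots are real: z = (-b +/- sqrt(D)) / (2a) = (0.317 +/- 1.627418) / (-1.274).
  z_1 = (0.317 + 1.627418) / (-1.274) = -1.5262,   |z_1| = 1.5262.
  z_2 = (0.317 - 1.627418) / (-1.274) = 1.0286,   |z_2| = 1.0286.
Moduli of all roots: 1.5262, 1.0286.
All moduli strictly greater than 1? Yes.
Verdict: Invertible.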